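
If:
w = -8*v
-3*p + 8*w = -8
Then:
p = 8*w/3 + 8/3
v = -w/8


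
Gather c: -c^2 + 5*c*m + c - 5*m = -c^2 + c*(5*m + 1) - 5*m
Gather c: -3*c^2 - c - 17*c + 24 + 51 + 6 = -3*c^2 - 18*c + 81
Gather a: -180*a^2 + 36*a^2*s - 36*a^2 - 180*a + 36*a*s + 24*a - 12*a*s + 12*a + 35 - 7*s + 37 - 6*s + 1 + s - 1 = a^2*(36*s - 216) + a*(24*s - 144) - 12*s + 72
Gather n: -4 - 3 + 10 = 3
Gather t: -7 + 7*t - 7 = 7*t - 14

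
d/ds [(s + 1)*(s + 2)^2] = (s + 2)*(3*s + 4)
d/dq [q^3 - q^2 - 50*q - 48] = 3*q^2 - 2*q - 50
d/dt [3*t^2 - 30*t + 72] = 6*t - 30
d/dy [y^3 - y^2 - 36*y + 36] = 3*y^2 - 2*y - 36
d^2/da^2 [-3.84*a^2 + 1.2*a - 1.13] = -7.68000000000000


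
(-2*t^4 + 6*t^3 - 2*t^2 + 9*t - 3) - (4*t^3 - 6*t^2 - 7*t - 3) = -2*t^4 + 2*t^3 + 4*t^2 + 16*t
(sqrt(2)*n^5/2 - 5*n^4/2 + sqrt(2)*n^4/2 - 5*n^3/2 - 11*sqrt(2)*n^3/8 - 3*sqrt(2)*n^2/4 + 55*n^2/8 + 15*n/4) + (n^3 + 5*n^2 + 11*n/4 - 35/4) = sqrt(2)*n^5/2 - 5*n^4/2 + sqrt(2)*n^4/2 - 11*sqrt(2)*n^3/8 - 3*n^3/2 - 3*sqrt(2)*n^2/4 + 95*n^2/8 + 13*n/2 - 35/4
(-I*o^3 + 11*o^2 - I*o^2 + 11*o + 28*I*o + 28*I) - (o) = -I*o^3 + 11*o^2 - I*o^2 + 10*o + 28*I*o + 28*I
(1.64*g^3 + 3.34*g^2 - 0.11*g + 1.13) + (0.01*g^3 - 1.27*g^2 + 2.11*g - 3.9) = 1.65*g^3 + 2.07*g^2 + 2.0*g - 2.77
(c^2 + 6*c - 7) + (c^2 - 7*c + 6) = 2*c^2 - c - 1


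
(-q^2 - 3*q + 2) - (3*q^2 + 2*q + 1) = -4*q^2 - 5*q + 1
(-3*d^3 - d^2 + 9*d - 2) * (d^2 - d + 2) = -3*d^5 + 2*d^4 + 4*d^3 - 13*d^2 + 20*d - 4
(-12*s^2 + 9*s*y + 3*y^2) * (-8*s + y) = 96*s^3 - 84*s^2*y - 15*s*y^2 + 3*y^3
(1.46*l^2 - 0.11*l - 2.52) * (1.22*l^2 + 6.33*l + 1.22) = 1.7812*l^4 + 9.1076*l^3 - 1.9895*l^2 - 16.0858*l - 3.0744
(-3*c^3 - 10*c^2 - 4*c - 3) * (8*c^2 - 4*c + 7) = -24*c^5 - 68*c^4 - 13*c^3 - 78*c^2 - 16*c - 21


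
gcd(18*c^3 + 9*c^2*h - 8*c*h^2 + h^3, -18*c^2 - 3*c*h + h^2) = 6*c - h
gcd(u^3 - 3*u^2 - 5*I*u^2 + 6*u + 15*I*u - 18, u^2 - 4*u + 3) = u - 3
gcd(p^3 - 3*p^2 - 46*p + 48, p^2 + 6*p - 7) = p - 1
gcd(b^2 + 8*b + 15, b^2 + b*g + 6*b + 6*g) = 1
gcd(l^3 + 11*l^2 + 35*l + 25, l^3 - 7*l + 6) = 1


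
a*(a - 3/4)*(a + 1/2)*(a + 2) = a^4 + 7*a^3/4 - 7*a^2/8 - 3*a/4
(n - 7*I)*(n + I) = n^2 - 6*I*n + 7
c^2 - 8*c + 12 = (c - 6)*(c - 2)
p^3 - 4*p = p*(p - 2)*(p + 2)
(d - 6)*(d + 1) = d^2 - 5*d - 6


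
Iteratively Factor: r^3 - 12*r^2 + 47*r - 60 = (r - 4)*(r^2 - 8*r + 15) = (r - 4)*(r - 3)*(r - 5)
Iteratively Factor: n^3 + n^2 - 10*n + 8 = (n + 4)*(n^2 - 3*n + 2) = (n - 1)*(n + 4)*(n - 2)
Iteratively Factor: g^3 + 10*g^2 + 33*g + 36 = (g + 4)*(g^2 + 6*g + 9) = (g + 3)*(g + 4)*(g + 3)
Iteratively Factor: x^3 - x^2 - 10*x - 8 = (x - 4)*(x^2 + 3*x + 2) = (x - 4)*(x + 2)*(x + 1)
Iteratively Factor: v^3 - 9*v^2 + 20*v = (v - 4)*(v^2 - 5*v) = v*(v - 4)*(v - 5)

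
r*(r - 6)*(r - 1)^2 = r^4 - 8*r^3 + 13*r^2 - 6*r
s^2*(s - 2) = s^3 - 2*s^2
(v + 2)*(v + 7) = v^2 + 9*v + 14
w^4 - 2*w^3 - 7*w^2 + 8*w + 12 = (w - 3)*(w - 2)*(w + 1)*(w + 2)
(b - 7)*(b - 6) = b^2 - 13*b + 42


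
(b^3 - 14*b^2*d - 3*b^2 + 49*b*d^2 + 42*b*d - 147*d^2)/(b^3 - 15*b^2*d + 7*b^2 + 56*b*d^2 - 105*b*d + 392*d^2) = (b^2 - 7*b*d - 3*b + 21*d)/(b^2 - 8*b*d + 7*b - 56*d)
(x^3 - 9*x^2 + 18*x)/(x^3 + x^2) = (x^2 - 9*x + 18)/(x*(x + 1))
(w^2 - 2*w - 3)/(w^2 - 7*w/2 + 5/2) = 2*(w^2 - 2*w - 3)/(2*w^2 - 7*w + 5)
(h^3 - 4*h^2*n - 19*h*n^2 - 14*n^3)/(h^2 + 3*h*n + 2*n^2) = h - 7*n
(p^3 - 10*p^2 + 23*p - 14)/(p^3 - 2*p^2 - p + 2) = (p - 7)/(p + 1)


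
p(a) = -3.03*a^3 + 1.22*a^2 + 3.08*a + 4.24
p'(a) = -9.09*a^2 + 2.44*a + 3.08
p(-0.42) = 3.39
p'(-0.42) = 0.45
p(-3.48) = 135.99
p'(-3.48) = -115.49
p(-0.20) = 3.70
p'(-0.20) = 2.23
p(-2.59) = 57.09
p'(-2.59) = -64.22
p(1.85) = -5.07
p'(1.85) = -23.52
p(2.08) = -11.34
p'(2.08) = -31.17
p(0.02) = 4.30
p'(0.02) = 3.13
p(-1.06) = 5.95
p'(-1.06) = -9.72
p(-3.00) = 87.79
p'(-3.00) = -86.05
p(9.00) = -2078.09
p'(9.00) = -711.25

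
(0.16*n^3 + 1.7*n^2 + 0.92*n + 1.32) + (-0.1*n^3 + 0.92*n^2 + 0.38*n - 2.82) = 0.06*n^3 + 2.62*n^2 + 1.3*n - 1.5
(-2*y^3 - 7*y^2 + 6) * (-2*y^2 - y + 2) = 4*y^5 + 16*y^4 + 3*y^3 - 26*y^2 - 6*y + 12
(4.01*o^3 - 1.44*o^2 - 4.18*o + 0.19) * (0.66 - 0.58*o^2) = -2.3258*o^5 + 0.8352*o^4 + 5.071*o^3 - 1.0606*o^2 - 2.7588*o + 0.1254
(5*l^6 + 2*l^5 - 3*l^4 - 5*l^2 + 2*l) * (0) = 0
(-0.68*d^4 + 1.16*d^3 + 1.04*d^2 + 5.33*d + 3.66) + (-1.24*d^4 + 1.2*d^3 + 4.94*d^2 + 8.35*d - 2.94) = -1.92*d^4 + 2.36*d^3 + 5.98*d^2 + 13.68*d + 0.72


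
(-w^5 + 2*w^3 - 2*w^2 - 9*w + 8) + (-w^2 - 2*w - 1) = -w^5 + 2*w^3 - 3*w^2 - 11*w + 7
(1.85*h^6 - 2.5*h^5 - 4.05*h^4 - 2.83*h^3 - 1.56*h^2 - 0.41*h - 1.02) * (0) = 0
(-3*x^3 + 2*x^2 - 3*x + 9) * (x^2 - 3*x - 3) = -3*x^5 + 11*x^4 + 12*x^2 - 18*x - 27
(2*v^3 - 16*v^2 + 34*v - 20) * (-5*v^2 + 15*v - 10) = -10*v^5 + 110*v^4 - 430*v^3 + 770*v^2 - 640*v + 200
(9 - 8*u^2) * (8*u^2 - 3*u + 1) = -64*u^4 + 24*u^3 + 64*u^2 - 27*u + 9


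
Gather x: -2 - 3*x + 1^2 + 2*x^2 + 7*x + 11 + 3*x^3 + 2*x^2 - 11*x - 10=3*x^3 + 4*x^2 - 7*x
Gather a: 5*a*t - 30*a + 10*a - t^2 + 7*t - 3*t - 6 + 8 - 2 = a*(5*t - 20) - t^2 + 4*t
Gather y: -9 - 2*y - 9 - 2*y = -4*y - 18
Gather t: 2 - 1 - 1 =0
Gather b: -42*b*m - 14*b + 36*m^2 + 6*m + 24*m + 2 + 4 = b*(-42*m - 14) + 36*m^2 + 30*m + 6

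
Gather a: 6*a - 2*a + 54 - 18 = 4*a + 36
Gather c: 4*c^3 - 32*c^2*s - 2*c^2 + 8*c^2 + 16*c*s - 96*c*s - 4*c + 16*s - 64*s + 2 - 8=4*c^3 + c^2*(6 - 32*s) + c*(-80*s - 4) - 48*s - 6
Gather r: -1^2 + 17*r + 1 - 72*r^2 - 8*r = -72*r^2 + 9*r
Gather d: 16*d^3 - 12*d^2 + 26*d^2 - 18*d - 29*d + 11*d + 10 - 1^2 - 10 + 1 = 16*d^3 + 14*d^2 - 36*d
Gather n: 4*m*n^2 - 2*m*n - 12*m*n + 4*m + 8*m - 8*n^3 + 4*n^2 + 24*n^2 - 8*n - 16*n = 12*m - 8*n^3 + n^2*(4*m + 28) + n*(-14*m - 24)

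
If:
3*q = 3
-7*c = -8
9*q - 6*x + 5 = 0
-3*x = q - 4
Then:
No Solution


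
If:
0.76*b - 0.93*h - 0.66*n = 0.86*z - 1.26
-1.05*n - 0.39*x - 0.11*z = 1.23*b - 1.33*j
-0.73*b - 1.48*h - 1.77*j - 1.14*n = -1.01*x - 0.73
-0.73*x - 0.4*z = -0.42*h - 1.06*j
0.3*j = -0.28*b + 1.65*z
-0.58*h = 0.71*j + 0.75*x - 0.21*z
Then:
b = -1.40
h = -1.54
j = 0.83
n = 2.57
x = 0.37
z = -0.09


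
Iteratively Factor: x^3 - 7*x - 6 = (x + 1)*(x^2 - x - 6) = (x - 3)*(x + 1)*(x + 2)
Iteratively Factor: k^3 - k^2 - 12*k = (k - 4)*(k^2 + 3*k) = k*(k - 4)*(k + 3)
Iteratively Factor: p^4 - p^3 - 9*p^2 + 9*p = (p - 1)*(p^3 - 9*p) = (p - 3)*(p - 1)*(p^2 + 3*p) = p*(p - 3)*(p - 1)*(p + 3)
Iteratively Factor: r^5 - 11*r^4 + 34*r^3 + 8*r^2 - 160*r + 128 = (r - 4)*(r^4 - 7*r^3 + 6*r^2 + 32*r - 32) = (r - 4)*(r + 2)*(r^3 - 9*r^2 + 24*r - 16) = (r - 4)^2*(r + 2)*(r^2 - 5*r + 4) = (r - 4)^2*(r - 1)*(r + 2)*(r - 4)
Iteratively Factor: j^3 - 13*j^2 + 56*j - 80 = (j - 4)*(j^2 - 9*j + 20) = (j - 5)*(j - 4)*(j - 4)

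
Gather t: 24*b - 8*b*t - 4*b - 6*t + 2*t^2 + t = 20*b + 2*t^2 + t*(-8*b - 5)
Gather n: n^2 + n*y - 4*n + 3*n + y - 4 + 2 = n^2 + n*(y - 1) + y - 2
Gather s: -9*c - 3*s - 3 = -9*c - 3*s - 3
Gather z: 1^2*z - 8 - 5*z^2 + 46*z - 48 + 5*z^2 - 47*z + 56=0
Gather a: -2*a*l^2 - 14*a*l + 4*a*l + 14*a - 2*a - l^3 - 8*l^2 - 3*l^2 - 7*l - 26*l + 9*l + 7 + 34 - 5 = a*(-2*l^2 - 10*l + 12) - l^3 - 11*l^2 - 24*l + 36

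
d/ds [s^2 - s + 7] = 2*s - 1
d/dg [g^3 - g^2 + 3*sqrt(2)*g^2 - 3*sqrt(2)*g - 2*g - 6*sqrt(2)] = 3*g^2 - 2*g + 6*sqrt(2)*g - 3*sqrt(2) - 2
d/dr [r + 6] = 1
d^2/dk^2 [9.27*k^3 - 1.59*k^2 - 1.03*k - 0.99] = 55.62*k - 3.18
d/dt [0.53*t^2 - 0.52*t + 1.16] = 1.06*t - 0.52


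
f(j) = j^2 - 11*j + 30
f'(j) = 2*j - 11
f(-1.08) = 43.05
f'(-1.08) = -13.16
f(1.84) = 13.15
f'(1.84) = -7.32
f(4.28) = 1.24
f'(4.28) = -2.44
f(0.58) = 23.96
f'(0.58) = -9.84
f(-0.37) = 34.21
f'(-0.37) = -11.74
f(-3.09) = 73.54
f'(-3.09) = -17.18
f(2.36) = 9.61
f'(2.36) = -6.28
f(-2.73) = 67.48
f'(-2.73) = -16.46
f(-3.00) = 72.00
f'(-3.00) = -17.00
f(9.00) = 12.00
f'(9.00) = 7.00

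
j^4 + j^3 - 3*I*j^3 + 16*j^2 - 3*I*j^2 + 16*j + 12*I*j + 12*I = (j - 6*I)*(j + 2*I)*(-I*j + 1)*(I*j + I)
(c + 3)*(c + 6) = c^2 + 9*c + 18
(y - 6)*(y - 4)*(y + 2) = y^3 - 8*y^2 + 4*y + 48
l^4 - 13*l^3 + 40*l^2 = l^2*(l - 8)*(l - 5)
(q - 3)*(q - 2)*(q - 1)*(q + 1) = q^4 - 5*q^3 + 5*q^2 + 5*q - 6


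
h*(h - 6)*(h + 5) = h^3 - h^2 - 30*h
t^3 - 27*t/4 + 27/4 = (t - 3/2)^2*(t + 3)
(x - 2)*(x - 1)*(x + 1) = x^3 - 2*x^2 - x + 2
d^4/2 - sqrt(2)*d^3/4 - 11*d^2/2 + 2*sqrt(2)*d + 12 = (d/2 + sqrt(2))*(d - 2*sqrt(2))*(d - 3*sqrt(2)/2)*(d + sqrt(2))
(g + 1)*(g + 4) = g^2 + 5*g + 4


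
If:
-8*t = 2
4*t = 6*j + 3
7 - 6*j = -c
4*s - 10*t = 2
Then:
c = -11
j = -2/3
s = -1/8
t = -1/4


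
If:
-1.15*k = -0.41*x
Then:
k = 0.356521739130435*x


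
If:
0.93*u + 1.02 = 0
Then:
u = -1.10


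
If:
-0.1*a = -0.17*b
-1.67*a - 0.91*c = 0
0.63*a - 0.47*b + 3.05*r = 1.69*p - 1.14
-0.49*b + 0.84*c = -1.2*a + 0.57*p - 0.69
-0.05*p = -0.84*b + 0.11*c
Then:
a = 0.08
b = 0.05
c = -0.15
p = 1.12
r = 0.24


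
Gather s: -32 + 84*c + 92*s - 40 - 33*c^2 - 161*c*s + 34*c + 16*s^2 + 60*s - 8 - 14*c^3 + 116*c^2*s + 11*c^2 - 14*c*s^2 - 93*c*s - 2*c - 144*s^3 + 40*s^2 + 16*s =-14*c^3 - 22*c^2 + 116*c - 144*s^3 + s^2*(56 - 14*c) + s*(116*c^2 - 254*c + 168) - 80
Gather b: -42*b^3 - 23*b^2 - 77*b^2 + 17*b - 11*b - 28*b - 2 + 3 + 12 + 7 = -42*b^3 - 100*b^2 - 22*b + 20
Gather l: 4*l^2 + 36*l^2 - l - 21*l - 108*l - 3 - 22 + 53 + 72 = 40*l^2 - 130*l + 100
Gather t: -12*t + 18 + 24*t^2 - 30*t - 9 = 24*t^2 - 42*t + 9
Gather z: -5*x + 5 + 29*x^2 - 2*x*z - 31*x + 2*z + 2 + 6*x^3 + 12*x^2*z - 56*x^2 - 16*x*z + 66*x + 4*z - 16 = 6*x^3 - 27*x^2 + 30*x + z*(12*x^2 - 18*x + 6) - 9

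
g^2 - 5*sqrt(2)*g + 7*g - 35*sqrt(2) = (g + 7)*(g - 5*sqrt(2))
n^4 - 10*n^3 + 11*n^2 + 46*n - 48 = (n - 8)*(n - 3)*(n - 1)*(n + 2)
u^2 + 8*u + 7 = (u + 1)*(u + 7)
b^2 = b^2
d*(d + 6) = d^2 + 6*d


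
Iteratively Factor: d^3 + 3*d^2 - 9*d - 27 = (d + 3)*(d^2 - 9) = (d + 3)^2*(d - 3)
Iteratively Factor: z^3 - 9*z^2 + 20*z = (z - 5)*(z^2 - 4*z) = (z - 5)*(z - 4)*(z)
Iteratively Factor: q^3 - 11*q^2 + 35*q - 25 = (q - 5)*(q^2 - 6*q + 5) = (q - 5)*(q - 1)*(q - 5)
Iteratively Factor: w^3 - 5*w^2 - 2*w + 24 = (w - 3)*(w^2 - 2*w - 8) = (w - 4)*(w - 3)*(w + 2)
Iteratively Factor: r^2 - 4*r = (r)*(r - 4)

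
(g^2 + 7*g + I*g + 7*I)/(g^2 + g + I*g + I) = (g + 7)/(g + 1)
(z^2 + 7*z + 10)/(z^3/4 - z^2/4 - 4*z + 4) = 4*(z^2 + 7*z + 10)/(z^3 - z^2 - 16*z + 16)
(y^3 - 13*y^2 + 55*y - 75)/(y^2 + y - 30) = (y^2 - 8*y + 15)/(y + 6)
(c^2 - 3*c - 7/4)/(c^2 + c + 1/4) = (2*c - 7)/(2*c + 1)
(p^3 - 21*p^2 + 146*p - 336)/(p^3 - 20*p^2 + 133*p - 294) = (p - 8)/(p - 7)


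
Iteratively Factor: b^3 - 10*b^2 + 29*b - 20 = (b - 1)*(b^2 - 9*b + 20) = (b - 4)*(b - 1)*(b - 5)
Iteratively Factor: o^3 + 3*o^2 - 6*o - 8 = (o + 4)*(o^2 - o - 2) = (o - 2)*(o + 4)*(o + 1)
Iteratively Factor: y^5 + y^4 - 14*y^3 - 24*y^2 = (y + 2)*(y^4 - y^3 - 12*y^2) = y*(y + 2)*(y^3 - y^2 - 12*y) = y^2*(y + 2)*(y^2 - y - 12) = y^2*(y - 4)*(y + 2)*(y + 3)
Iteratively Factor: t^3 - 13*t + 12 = (t + 4)*(t^2 - 4*t + 3) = (t - 1)*(t + 4)*(t - 3)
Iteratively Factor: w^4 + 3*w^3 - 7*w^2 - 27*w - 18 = (w + 1)*(w^3 + 2*w^2 - 9*w - 18) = (w + 1)*(w + 2)*(w^2 - 9) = (w + 1)*(w + 2)*(w + 3)*(w - 3)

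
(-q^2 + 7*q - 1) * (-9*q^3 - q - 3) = 9*q^5 - 63*q^4 + 10*q^3 - 4*q^2 - 20*q + 3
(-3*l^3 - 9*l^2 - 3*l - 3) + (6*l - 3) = -3*l^3 - 9*l^2 + 3*l - 6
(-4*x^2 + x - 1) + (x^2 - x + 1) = -3*x^2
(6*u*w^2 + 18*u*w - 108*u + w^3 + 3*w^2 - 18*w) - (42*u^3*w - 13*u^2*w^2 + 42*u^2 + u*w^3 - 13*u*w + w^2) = -42*u^3*w + 13*u^2*w^2 - 42*u^2 - u*w^3 + 6*u*w^2 + 31*u*w - 108*u + w^3 + 2*w^2 - 18*w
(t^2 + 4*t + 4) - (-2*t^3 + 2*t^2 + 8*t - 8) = 2*t^3 - t^2 - 4*t + 12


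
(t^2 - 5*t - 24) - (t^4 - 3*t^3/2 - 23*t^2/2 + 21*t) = -t^4 + 3*t^3/2 + 25*t^2/2 - 26*t - 24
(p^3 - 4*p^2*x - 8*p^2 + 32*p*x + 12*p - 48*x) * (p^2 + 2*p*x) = p^5 - 2*p^4*x - 8*p^4 - 8*p^3*x^2 + 16*p^3*x + 12*p^3 + 64*p^2*x^2 - 24*p^2*x - 96*p*x^2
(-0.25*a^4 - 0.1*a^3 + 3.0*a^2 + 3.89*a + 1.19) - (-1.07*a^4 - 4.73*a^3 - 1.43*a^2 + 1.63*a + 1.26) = 0.82*a^4 + 4.63*a^3 + 4.43*a^2 + 2.26*a - 0.0700000000000001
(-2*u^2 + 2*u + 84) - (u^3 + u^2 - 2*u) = -u^3 - 3*u^2 + 4*u + 84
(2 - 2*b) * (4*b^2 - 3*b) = -8*b^3 + 14*b^2 - 6*b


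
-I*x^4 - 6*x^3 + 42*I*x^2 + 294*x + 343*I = (x - 7)*(x + 7)*(x - 7*I)*(-I*x + 1)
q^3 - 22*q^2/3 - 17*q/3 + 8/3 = (q - 8)*(q - 1/3)*(q + 1)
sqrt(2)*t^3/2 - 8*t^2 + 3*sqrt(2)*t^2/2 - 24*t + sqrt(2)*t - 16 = (t + 2)*(t - 8*sqrt(2))*(sqrt(2)*t/2 + sqrt(2)/2)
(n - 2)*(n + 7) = n^2 + 5*n - 14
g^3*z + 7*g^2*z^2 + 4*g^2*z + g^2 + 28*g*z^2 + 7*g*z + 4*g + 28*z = (g + 4)*(g + 7*z)*(g*z + 1)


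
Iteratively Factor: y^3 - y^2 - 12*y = (y + 3)*(y^2 - 4*y) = (y - 4)*(y + 3)*(y)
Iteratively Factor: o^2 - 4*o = (o - 4)*(o)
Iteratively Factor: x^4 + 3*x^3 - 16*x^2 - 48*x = (x + 4)*(x^3 - x^2 - 12*x) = (x - 4)*(x + 4)*(x^2 + 3*x) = x*(x - 4)*(x + 4)*(x + 3)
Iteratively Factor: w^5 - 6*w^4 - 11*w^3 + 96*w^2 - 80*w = (w - 4)*(w^4 - 2*w^3 - 19*w^2 + 20*w) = w*(w - 4)*(w^3 - 2*w^2 - 19*w + 20) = w*(w - 4)*(w + 4)*(w^2 - 6*w + 5) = w*(w - 4)*(w - 1)*(w + 4)*(w - 5)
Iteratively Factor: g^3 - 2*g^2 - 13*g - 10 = (g + 2)*(g^2 - 4*g - 5) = (g - 5)*(g + 2)*(g + 1)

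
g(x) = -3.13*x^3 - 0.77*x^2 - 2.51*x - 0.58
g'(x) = -9.39*x^2 - 1.54*x - 2.51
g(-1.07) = 5.06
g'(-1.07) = -11.61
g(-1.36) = 9.28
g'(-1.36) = -17.78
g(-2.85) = 72.78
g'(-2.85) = -74.39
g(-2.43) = 45.88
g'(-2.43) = -54.21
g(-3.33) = 114.82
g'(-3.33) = -101.51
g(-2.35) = 41.69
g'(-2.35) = -50.75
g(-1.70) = 16.84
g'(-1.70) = -27.03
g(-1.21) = 6.87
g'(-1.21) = -14.39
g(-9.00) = 2241.41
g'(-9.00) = -749.24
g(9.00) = -2367.31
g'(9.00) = -776.96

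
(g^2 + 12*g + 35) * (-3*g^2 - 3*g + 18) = -3*g^4 - 39*g^3 - 123*g^2 + 111*g + 630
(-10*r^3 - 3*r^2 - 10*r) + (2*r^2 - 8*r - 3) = -10*r^3 - r^2 - 18*r - 3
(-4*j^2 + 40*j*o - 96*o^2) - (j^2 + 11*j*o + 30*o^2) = -5*j^2 + 29*j*o - 126*o^2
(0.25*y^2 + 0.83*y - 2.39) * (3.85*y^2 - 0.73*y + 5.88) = 0.9625*y^4 + 3.013*y^3 - 8.3374*y^2 + 6.6251*y - 14.0532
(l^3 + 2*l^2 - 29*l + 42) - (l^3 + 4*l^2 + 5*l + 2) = -2*l^2 - 34*l + 40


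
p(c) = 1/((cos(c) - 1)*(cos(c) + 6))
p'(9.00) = 0.01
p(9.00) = -0.10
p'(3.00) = 0.00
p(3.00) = -0.10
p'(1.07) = 0.46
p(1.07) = -0.30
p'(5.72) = -3.20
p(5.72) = -0.95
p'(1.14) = 0.38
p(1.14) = -0.27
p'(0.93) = 0.71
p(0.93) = -0.38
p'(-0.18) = -97.98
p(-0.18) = -8.86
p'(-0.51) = -4.31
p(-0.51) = -1.14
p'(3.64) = -0.02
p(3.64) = -0.10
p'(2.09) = 0.05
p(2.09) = -0.12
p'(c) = sin(c)/((cos(c) - 1)*(cos(c) + 6)^2) + sin(c)/((cos(c) - 1)^2*(cos(c) + 6))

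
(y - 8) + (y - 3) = 2*y - 11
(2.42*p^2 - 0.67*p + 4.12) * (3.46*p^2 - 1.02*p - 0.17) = 8.3732*p^4 - 4.7866*p^3 + 14.5272*p^2 - 4.0885*p - 0.7004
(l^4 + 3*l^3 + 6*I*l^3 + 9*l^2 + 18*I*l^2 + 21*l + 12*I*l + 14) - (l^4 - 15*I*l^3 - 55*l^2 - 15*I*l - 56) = 3*l^3 + 21*I*l^3 + 64*l^2 + 18*I*l^2 + 21*l + 27*I*l + 70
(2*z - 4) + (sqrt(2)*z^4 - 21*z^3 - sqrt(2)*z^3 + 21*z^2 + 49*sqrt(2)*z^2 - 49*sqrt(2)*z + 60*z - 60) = sqrt(2)*z^4 - 21*z^3 - sqrt(2)*z^3 + 21*z^2 + 49*sqrt(2)*z^2 - 49*sqrt(2)*z + 62*z - 64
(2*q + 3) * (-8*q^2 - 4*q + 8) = -16*q^3 - 32*q^2 + 4*q + 24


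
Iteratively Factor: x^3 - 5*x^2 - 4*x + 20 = (x - 2)*(x^2 - 3*x - 10) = (x - 2)*(x + 2)*(x - 5)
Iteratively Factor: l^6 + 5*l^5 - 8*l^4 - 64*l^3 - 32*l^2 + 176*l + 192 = (l - 2)*(l^5 + 7*l^4 + 6*l^3 - 52*l^2 - 136*l - 96) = (l - 2)*(l + 2)*(l^4 + 5*l^3 - 4*l^2 - 44*l - 48) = (l - 2)*(l + 2)*(l + 4)*(l^3 + l^2 - 8*l - 12) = (l - 2)*(l + 2)^2*(l + 4)*(l^2 - l - 6) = (l - 3)*(l - 2)*(l + 2)^2*(l + 4)*(l + 2)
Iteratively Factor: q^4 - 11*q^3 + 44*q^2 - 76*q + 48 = (q - 3)*(q^3 - 8*q^2 + 20*q - 16) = (q - 3)*(q - 2)*(q^2 - 6*q + 8) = (q - 3)*(q - 2)^2*(q - 4)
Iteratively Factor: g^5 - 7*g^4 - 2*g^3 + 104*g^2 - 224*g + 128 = (g - 1)*(g^4 - 6*g^3 - 8*g^2 + 96*g - 128) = (g - 2)*(g - 1)*(g^3 - 4*g^2 - 16*g + 64) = (g - 2)*(g - 1)*(g + 4)*(g^2 - 8*g + 16) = (g - 4)*(g - 2)*(g - 1)*(g + 4)*(g - 4)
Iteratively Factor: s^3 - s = (s)*(s^2 - 1) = s*(s + 1)*(s - 1)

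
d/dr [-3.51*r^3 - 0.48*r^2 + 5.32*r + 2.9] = -10.53*r^2 - 0.96*r + 5.32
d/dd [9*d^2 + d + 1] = 18*d + 1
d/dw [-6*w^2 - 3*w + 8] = -12*w - 3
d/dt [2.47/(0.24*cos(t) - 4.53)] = 0.5928*sin(t)/(0.24*cos(t) - 4.53)^2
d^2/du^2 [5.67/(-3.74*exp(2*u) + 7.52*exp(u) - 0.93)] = (-5.67*(7.48*exp(u) - 7.52)*(14.96*exp(u) - 15.04)*exp(u) + (84.8232*exp(u) - 42.6384)*(3.74*exp(2*u) - 7.52*exp(u) + 0.93))*exp(u)/(3.74*exp(2*u) - 7.52*exp(u) + 0.93)^3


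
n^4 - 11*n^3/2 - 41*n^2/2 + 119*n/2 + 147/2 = (n - 7)*(n - 3)*(n + 1)*(n + 7/2)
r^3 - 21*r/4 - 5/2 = (r - 5/2)*(r + 1/2)*(r + 2)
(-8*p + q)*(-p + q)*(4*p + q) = 32*p^3 - 28*p^2*q - 5*p*q^2 + q^3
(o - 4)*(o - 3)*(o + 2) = o^3 - 5*o^2 - 2*o + 24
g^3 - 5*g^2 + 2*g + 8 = (g - 4)*(g - 2)*(g + 1)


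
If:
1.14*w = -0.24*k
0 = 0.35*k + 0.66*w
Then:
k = 0.00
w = 0.00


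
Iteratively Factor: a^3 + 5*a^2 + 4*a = (a)*(a^2 + 5*a + 4) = a*(a + 4)*(a + 1)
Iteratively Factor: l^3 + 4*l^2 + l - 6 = (l + 3)*(l^2 + l - 2) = (l - 1)*(l + 3)*(l + 2)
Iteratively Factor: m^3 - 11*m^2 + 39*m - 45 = (m - 3)*(m^2 - 8*m + 15) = (m - 5)*(m - 3)*(m - 3)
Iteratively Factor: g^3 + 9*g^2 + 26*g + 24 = (g + 3)*(g^2 + 6*g + 8) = (g + 2)*(g + 3)*(g + 4)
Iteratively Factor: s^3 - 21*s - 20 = (s + 4)*(s^2 - 4*s - 5) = (s + 1)*(s + 4)*(s - 5)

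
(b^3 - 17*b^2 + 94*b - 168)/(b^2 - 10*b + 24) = b - 7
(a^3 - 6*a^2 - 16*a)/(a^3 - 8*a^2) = (a + 2)/a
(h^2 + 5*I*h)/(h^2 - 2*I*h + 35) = h/(h - 7*I)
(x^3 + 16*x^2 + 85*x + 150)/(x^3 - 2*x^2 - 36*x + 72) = (x^2 + 10*x + 25)/(x^2 - 8*x + 12)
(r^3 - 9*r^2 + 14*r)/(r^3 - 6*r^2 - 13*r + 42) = r/(r + 3)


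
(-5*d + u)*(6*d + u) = -30*d^2 + d*u + u^2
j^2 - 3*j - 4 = (j - 4)*(j + 1)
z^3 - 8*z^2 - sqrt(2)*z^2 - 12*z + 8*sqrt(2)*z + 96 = (z - 8)*(z - 3*sqrt(2))*(z + 2*sqrt(2))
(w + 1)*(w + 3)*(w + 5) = w^3 + 9*w^2 + 23*w + 15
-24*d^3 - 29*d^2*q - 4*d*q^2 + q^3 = (-8*d + q)*(d + q)*(3*d + q)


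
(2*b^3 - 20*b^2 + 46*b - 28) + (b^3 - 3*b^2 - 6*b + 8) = 3*b^3 - 23*b^2 + 40*b - 20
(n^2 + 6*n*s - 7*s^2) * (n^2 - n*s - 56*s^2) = n^4 + 5*n^3*s - 69*n^2*s^2 - 329*n*s^3 + 392*s^4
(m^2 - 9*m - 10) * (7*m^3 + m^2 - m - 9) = 7*m^5 - 62*m^4 - 80*m^3 - 10*m^2 + 91*m + 90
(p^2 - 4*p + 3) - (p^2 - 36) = 39 - 4*p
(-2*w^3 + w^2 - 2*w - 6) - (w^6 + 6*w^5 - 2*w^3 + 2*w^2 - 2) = -w^6 - 6*w^5 - w^2 - 2*w - 4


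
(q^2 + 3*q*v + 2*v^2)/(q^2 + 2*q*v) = (q + v)/q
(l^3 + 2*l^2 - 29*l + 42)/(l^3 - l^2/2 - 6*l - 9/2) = 2*(l^2 + 5*l - 14)/(2*l^2 + 5*l + 3)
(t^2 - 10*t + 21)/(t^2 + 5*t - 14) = (t^2 - 10*t + 21)/(t^2 + 5*t - 14)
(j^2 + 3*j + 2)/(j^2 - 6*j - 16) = (j + 1)/(j - 8)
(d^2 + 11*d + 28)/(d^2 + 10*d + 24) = (d + 7)/(d + 6)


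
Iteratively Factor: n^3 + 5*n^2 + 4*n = (n + 4)*(n^2 + n) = n*(n + 4)*(n + 1)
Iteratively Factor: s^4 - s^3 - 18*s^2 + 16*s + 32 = (s - 2)*(s^3 + s^2 - 16*s - 16) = (s - 2)*(s + 4)*(s^2 - 3*s - 4) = (s - 2)*(s + 1)*(s + 4)*(s - 4)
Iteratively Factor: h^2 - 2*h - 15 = (h + 3)*(h - 5)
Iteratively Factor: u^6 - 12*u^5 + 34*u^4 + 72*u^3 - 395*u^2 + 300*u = (u - 1)*(u^5 - 11*u^4 + 23*u^3 + 95*u^2 - 300*u) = (u - 5)*(u - 1)*(u^4 - 6*u^3 - 7*u^2 + 60*u) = (u - 5)*(u - 4)*(u - 1)*(u^3 - 2*u^2 - 15*u) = u*(u - 5)*(u - 4)*(u - 1)*(u^2 - 2*u - 15) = u*(u - 5)^2*(u - 4)*(u - 1)*(u + 3)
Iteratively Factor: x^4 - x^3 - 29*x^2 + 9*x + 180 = (x + 3)*(x^3 - 4*x^2 - 17*x + 60) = (x + 3)*(x + 4)*(x^2 - 8*x + 15) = (x - 5)*(x + 3)*(x + 4)*(x - 3)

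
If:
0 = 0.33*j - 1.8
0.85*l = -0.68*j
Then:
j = 5.45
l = -4.36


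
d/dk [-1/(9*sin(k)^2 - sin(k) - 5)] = (18*sin(k) - 1)*cos(k)/(-9*sin(k)^2 + sin(k) + 5)^2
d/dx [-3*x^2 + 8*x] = 8 - 6*x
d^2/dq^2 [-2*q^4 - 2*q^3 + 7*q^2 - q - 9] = -24*q^2 - 12*q + 14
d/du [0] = 0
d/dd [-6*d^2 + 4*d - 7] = 4 - 12*d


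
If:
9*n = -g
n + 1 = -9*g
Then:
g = -9/80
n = 1/80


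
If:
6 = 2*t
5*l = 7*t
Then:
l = 21/5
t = 3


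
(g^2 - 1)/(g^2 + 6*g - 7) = (g + 1)/(g + 7)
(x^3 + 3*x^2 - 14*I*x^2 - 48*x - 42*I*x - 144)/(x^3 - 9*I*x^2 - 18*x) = (x^2 + x*(3 - 8*I) - 24*I)/(x*(x - 3*I))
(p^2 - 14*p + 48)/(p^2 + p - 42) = (p - 8)/(p + 7)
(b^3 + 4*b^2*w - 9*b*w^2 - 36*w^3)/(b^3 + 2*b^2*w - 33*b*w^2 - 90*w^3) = (-b^2 - b*w + 12*w^2)/(-b^2 + b*w + 30*w^2)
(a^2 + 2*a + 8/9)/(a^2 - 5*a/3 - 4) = (a + 2/3)/(a - 3)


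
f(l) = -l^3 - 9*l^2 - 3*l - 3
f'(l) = -3*l^2 - 18*l - 3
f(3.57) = -173.91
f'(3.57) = -105.49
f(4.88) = -348.18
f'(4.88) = -162.28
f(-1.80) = -20.93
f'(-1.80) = 19.68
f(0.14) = -3.60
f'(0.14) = -5.58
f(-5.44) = -92.03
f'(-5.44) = 6.14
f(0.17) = -3.78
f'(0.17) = -6.15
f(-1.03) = -8.37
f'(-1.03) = 12.36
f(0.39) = -5.60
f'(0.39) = -10.48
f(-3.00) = -48.00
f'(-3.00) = 24.00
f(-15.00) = 1392.00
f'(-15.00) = -408.00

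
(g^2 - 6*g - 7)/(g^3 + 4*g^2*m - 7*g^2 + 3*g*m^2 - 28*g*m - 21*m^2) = (g + 1)/(g^2 + 4*g*m + 3*m^2)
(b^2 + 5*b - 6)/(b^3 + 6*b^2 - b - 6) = 1/(b + 1)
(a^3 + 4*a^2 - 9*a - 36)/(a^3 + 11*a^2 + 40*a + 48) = (a - 3)/(a + 4)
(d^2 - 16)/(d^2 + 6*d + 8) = (d - 4)/(d + 2)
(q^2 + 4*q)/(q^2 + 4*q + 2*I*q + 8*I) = q/(q + 2*I)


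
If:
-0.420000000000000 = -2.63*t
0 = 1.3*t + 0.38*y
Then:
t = 0.16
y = -0.55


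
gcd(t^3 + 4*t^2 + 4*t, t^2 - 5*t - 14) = t + 2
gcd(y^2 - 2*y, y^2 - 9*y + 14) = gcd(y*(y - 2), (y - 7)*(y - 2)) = y - 2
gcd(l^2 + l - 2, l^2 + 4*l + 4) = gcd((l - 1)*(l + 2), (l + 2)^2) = l + 2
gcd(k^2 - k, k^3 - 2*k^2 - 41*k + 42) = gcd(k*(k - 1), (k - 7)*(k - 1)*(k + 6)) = k - 1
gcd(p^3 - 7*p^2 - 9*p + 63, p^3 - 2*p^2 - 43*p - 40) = 1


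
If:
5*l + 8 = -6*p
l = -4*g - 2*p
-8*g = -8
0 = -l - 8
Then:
No Solution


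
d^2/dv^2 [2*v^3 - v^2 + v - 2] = 12*v - 2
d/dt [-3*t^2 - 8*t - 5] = -6*t - 8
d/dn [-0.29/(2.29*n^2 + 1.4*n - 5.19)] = (1.3282*n + 0.406)/(2.29*n^2 + 1.4*n - 5.19)^2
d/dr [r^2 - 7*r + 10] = 2*r - 7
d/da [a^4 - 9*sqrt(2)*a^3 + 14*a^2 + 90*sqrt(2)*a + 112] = 4*a^3 - 27*sqrt(2)*a^2 + 28*a + 90*sqrt(2)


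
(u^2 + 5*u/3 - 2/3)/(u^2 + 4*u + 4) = (u - 1/3)/(u + 2)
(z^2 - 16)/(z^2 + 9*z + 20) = (z - 4)/(z + 5)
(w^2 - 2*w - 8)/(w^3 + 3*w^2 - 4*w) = (w^2 - 2*w - 8)/(w*(w^2 + 3*w - 4))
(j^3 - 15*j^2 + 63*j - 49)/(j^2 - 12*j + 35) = (j^2 - 8*j + 7)/(j - 5)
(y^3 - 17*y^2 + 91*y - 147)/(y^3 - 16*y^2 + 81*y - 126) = (y - 7)/(y - 6)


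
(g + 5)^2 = g^2 + 10*g + 25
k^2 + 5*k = k*(k + 5)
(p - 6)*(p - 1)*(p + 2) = p^3 - 5*p^2 - 8*p + 12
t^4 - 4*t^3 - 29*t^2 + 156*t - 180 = (t - 5)*(t - 3)*(t - 2)*(t + 6)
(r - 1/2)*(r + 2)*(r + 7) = r^3 + 17*r^2/2 + 19*r/2 - 7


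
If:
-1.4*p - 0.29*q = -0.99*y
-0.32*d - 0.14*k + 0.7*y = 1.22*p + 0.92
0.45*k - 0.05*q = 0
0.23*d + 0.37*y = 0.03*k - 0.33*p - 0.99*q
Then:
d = -0.839577576761255*y - 2.42488889293858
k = 0.0674820212715067 - 0.0496388308644141*y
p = 0.799683820397229*y - 0.125805768227595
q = 0.60733819144356 - 0.446749477779727*y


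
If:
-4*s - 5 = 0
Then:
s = -5/4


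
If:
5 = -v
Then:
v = -5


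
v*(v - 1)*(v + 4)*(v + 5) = v^4 + 8*v^3 + 11*v^2 - 20*v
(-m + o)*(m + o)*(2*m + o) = -2*m^3 - m^2*o + 2*m*o^2 + o^3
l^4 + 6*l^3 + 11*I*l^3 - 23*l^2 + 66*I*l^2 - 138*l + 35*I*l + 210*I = (l + 6)*(l - I)*(l + 5*I)*(l + 7*I)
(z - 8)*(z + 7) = z^2 - z - 56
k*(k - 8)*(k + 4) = k^3 - 4*k^2 - 32*k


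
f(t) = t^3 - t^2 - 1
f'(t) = 3*t^2 - 2*t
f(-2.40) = -20.58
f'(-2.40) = 22.08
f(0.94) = -1.05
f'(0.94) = 0.77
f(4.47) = 68.33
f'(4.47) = 51.00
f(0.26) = -1.05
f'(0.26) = -0.32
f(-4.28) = -97.72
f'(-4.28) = 63.52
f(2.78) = 12.76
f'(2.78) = 17.63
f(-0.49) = -1.36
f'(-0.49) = 1.70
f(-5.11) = -160.54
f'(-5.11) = 88.56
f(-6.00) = -253.00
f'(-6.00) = 120.00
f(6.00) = 179.00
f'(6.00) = 96.00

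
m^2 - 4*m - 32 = (m - 8)*(m + 4)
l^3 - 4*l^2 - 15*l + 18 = (l - 6)*(l - 1)*(l + 3)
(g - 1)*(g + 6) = g^2 + 5*g - 6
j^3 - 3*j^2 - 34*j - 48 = (j - 8)*(j + 2)*(j + 3)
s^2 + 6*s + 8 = (s + 2)*(s + 4)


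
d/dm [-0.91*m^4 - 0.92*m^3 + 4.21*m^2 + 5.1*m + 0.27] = -3.64*m^3 - 2.76*m^2 + 8.42*m + 5.1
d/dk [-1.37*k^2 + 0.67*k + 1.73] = 0.67 - 2.74*k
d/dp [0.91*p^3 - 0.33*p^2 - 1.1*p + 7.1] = 2.73*p^2 - 0.66*p - 1.1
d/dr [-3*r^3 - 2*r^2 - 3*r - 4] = -9*r^2 - 4*r - 3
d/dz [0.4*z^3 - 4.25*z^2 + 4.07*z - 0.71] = 1.2*z^2 - 8.5*z + 4.07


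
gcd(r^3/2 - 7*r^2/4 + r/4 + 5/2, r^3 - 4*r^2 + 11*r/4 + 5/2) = r^2 - 9*r/2 + 5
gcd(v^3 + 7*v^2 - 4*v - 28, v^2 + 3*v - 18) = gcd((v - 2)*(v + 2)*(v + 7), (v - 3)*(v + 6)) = 1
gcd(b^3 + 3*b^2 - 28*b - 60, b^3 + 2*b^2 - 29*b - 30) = b^2 + b - 30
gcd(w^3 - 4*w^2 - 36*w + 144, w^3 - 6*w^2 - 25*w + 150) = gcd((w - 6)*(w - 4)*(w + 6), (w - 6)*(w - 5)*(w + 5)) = w - 6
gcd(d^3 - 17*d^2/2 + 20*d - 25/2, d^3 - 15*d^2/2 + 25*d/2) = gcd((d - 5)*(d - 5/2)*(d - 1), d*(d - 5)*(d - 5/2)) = d^2 - 15*d/2 + 25/2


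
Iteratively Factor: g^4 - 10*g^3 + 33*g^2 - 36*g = (g - 4)*(g^3 - 6*g^2 + 9*g) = (g - 4)*(g - 3)*(g^2 - 3*g) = (g - 4)*(g - 3)^2*(g)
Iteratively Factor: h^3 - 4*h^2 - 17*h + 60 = (h - 5)*(h^2 + h - 12) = (h - 5)*(h - 3)*(h + 4)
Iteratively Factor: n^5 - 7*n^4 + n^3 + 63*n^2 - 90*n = (n - 5)*(n^4 - 2*n^3 - 9*n^2 + 18*n) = (n - 5)*(n - 2)*(n^3 - 9*n) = (n - 5)*(n - 3)*(n - 2)*(n^2 + 3*n) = n*(n - 5)*(n - 3)*(n - 2)*(n + 3)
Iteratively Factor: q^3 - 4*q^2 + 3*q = (q - 3)*(q^2 - q) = q*(q - 3)*(q - 1)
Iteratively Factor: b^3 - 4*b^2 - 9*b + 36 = (b - 3)*(b^2 - b - 12) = (b - 3)*(b + 3)*(b - 4)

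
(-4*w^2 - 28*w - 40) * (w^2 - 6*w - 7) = -4*w^4 - 4*w^3 + 156*w^2 + 436*w + 280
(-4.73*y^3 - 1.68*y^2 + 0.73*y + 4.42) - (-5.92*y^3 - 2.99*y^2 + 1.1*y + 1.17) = 1.19*y^3 + 1.31*y^2 - 0.37*y + 3.25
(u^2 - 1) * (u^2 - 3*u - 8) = u^4 - 3*u^3 - 9*u^2 + 3*u + 8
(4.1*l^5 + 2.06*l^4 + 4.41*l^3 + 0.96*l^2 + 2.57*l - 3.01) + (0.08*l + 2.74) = 4.1*l^5 + 2.06*l^4 + 4.41*l^3 + 0.96*l^2 + 2.65*l - 0.27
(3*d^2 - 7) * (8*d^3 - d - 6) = 24*d^5 - 59*d^3 - 18*d^2 + 7*d + 42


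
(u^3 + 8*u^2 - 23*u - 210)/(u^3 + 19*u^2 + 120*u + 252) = (u - 5)/(u + 6)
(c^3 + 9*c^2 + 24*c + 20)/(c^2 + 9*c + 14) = (c^2 + 7*c + 10)/(c + 7)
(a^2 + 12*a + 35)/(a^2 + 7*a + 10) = (a + 7)/(a + 2)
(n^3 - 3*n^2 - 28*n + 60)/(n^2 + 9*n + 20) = (n^2 - 8*n + 12)/(n + 4)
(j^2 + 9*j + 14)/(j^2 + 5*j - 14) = (j + 2)/(j - 2)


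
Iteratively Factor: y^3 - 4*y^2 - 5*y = (y - 5)*(y^2 + y) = y*(y - 5)*(y + 1)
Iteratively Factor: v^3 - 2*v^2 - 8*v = (v - 4)*(v^2 + 2*v) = (v - 4)*(v + 2)*(v)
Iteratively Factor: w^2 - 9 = (w - 3)*(w + 3)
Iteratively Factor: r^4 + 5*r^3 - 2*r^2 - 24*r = (r)*(r^3 + 5*r^2 - 2*r - 24) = r*(r - 2)*(r^2 + 7*r + 12) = r*(r - 2)*(r + 4)*(r + 3)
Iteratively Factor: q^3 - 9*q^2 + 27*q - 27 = (q - 3)*(q^2 - 6*q + 9) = (q - 3)^2*(q - 3)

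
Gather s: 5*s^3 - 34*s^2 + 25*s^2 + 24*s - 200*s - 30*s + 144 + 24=5*s^3 - 9*s^2 - 206*s + 168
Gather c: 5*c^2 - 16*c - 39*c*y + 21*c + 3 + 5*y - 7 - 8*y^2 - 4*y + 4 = 5*c^2 + c*(5 - 39*y) - 8*y^2 + y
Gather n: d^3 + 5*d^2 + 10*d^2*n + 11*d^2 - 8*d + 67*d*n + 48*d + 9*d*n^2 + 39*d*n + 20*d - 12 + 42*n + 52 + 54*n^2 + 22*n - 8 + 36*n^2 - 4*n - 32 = d^3 + 16*d^2 + 60*d + n^2*(9*d + 90) + n*(10*d^2 + 106*d + 60)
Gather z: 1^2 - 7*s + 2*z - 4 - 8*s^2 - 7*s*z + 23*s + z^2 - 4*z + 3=-8*s^2 + 16*s + z^2 + z*(-7*s - 2)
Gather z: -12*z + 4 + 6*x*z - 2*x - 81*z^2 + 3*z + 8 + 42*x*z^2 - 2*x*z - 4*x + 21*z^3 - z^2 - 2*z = -6*x + 21*z^3 + z^2*(42*x - 82) + z*(4*x - 11) + 12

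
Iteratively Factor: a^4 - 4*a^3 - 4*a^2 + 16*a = (a - 4)*(a^3 - 4*a) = (a - 4)*(a + 2)*(a^2 - 2*a) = (a - 4)*(a - 2)*(a + 2)*(a)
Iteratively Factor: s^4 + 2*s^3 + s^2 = (s + 1)*(s^3 + s^2) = s*(s + 1)*(s^2 + s) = s^2*(s + 1)*(s + 1)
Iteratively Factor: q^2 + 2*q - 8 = (q + 4)*(q - 2)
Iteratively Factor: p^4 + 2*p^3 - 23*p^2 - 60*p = (p)*(p^3 + 2*p^2 - 23*p - 60) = p*(p - 5)*(p^2 + 7*p + 12) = p*(p - 5)*(p + 3)*(p + 4)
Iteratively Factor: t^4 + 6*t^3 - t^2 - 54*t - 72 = (t + 2)*(t^3 + 4*t^2 - 9*t - 36) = (t + 2)*(t + 3)*(t^2 + t - 12) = (t - 3)*(t + 2)*(t + 3)*(t + 4)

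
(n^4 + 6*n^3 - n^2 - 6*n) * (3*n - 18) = 3*n^5 - 111*n^3 + 108*n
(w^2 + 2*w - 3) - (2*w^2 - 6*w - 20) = -w^2 + 8*w + 17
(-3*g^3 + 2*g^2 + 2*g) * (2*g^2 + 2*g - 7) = -6*g^5 - 2*g^4 + 29*g^3 - 10*g^2 - 14*g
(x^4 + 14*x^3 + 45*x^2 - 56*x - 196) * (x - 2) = x^5 + 12*x^4 + 17*x^3 - 146*x^2 - 84*x + 392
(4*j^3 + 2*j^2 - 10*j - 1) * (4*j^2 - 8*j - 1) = 16*j^5 - 24*j^4 - 60*j^3 + 74*j^2 + 18*j + 1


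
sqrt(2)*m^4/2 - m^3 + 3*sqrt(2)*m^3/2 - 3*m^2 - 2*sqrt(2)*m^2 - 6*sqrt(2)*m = m*(m + 3)*(m - 2*sqrt(2))*(sqrt(2)*m/2 + 1)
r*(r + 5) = r^2 + 5*r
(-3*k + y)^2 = 9*k^2 - 6*k*y + y^2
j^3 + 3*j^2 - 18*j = j*(j - 3)*(j + 6)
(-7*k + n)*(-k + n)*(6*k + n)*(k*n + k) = 42*k^4*n + 42*k^4 - 41*k^3*n^2 - 41*k^3*n - 2*k^2*n^3 - 2*k^2*n^2 + k*n^4 + k*n^3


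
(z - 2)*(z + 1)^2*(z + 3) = z^4 + 3*z^3 - 3*z^2 - 11*z - 6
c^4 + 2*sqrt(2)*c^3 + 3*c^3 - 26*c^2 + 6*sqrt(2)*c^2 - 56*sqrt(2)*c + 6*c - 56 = (c - 4)*(c + 7)*(c + sqrt(2))^2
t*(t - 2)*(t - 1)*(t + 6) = t^4 + 3*t^3 - 16*t^2 + 12*t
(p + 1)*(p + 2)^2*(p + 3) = p^4 + 8*p^3 + 23*p^2 + 28*p + 12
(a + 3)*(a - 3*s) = a^2 - 3*a*s + 3*a - 9*s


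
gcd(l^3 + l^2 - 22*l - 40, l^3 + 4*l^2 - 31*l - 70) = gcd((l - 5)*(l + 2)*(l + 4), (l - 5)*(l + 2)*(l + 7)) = l^2 - 3*l - 10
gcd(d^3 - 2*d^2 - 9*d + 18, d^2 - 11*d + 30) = 1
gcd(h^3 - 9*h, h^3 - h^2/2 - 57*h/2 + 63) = h - 3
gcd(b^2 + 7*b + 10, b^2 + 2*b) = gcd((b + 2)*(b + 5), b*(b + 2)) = b + 2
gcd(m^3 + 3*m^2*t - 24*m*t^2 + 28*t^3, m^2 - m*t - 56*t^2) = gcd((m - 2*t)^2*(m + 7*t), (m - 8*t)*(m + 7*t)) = m + 7*t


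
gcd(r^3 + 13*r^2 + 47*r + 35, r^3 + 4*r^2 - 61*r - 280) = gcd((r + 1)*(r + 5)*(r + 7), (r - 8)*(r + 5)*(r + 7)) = r^2 + 12*r + 35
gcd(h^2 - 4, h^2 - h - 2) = h - 2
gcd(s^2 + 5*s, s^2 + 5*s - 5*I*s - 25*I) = s + 5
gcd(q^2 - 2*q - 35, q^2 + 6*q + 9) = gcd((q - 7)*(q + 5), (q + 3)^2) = 1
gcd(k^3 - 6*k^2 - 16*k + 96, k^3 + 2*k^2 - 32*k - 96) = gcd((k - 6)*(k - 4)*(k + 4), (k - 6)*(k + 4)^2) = k^2 - 2*k - 24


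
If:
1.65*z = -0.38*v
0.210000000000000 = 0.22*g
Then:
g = 0.95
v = -4.34210526315789*z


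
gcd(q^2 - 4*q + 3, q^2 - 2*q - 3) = q - 3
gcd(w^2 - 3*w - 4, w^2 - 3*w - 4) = w^2 - 3*w - 4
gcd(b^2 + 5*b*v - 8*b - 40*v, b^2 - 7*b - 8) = b - 8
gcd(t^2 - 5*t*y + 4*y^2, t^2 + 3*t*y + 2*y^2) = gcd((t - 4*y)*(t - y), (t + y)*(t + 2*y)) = 1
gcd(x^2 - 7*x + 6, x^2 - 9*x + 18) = x - 6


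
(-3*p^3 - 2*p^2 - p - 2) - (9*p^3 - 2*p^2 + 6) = -12*p^3 - p - 8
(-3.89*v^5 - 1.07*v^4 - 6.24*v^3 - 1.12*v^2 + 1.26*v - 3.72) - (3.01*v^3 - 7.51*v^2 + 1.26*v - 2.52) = -3.89*v^5 - 1.07*v^4 - 9.25*v^3 + 6.39*v^2 - 1.2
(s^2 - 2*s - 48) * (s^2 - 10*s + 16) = s^4 - 12*s^3 - 12*s^2 + 448*s - 768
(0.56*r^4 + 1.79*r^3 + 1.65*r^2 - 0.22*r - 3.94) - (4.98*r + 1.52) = 0.56*r^4 + 1.79*r^3 + 1.65*r^2 - 5.2*r - 5.46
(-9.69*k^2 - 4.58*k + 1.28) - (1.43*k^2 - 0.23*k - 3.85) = -11.12*k^2 - 4.35*k + 5.13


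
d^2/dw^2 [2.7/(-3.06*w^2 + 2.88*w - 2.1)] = (50.56344*w^2 - 47.58912*w - 2.7*(6.12*w - 2.88)*(12.24*w - 5.76) + 34.7004)/(3.06*w^2 - 2.88*w + 2.1)^3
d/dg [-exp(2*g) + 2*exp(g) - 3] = 2*(1 - exp(g))*exp(g)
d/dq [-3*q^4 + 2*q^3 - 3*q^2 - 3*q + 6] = -12*q^3 + 6*q^2 - 6*q - 3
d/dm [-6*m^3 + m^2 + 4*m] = -18*m^2 + 2*m + 4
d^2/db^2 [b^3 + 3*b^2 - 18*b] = 6*b + 6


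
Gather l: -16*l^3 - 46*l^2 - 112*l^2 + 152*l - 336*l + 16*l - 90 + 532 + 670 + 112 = -16*l^3 - 158*l^2 - 168*l + 1224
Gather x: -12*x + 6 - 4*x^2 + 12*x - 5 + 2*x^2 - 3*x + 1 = -2*x^2 - 3*x + 2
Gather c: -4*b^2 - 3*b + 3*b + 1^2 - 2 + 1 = -4*b^2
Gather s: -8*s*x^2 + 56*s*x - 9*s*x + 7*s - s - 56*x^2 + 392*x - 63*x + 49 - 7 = s*(-8*x^2 + 47*x + 6) - 56*x^2 + 329*x + 42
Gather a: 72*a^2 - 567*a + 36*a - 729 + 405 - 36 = 72*a^2 - 531*a - 360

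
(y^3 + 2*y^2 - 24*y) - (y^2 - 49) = y^3 + y^2 - 24*y + 49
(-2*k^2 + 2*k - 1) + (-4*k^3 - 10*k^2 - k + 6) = -4*k^3 - 12*k^2 + k + 5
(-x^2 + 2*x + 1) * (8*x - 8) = -8*x^3 + 24*x^2 - 8*x - 8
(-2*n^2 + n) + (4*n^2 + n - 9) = 2*n^2 + 2*n - 9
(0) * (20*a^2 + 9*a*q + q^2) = 0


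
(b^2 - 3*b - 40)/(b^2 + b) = (b^2 - 3*b - 40)/(b*(b + 1))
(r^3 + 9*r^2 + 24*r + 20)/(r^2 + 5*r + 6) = (r^2 + 7*r + 10)/(r + 3)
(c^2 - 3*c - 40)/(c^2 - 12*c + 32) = (c + 5)/(c - 4)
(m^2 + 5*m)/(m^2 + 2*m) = (m + 5)/(m + 2)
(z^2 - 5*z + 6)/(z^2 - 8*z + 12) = (z - 3)/(z - 6)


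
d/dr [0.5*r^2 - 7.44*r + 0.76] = 1.0*r - 7.44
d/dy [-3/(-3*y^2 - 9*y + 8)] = 9*(-2*y - 3)/(3*y^2 + 9*y - 8)^2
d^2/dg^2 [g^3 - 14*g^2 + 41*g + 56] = 6*g - 28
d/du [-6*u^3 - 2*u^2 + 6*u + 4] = -18*u^2 - 4*u + 6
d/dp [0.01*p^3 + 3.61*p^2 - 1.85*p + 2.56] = 0.03*p^2 + 7.22*p - 1.85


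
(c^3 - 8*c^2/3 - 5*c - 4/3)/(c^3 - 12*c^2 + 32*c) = (3*c^2 + 4*c + 1)/(3*c*(c - 8))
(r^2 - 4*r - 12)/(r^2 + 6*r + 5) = (r^2 - 4*r - 12)/(r^2 + 6*r + 5)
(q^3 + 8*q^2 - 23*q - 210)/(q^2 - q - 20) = (q^2 + 13*q + 42)/(q + 4)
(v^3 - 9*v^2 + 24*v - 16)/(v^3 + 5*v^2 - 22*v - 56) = (v^2 - 5*v + 4)/(v^2 + 9*v + 14)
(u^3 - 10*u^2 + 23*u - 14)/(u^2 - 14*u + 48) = (u^3 - 10*u^2 + 23*u - 14)/(u^2 - 14*u + 48)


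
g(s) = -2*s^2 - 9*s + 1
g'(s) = -4*s - 9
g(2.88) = -41.51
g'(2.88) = -20.52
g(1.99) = -24.83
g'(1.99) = -16.96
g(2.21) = -28.66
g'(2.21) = -17.84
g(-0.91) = 7.53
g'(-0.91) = -5.36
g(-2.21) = 11.12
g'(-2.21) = -0.16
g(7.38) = -174.35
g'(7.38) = -38.52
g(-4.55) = 0.55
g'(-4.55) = 9.20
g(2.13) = -27.24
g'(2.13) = -17.52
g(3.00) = -44.00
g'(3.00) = -21.00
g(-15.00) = -314.00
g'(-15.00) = 51.00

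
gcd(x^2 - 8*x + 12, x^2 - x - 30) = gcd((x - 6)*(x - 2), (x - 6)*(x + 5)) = x - 6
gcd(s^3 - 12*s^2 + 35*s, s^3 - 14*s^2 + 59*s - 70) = s^2 - 12*s + 35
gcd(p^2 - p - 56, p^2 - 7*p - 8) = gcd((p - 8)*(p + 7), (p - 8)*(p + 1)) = p - 8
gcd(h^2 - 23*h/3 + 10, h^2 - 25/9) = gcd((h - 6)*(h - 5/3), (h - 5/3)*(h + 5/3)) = h - 5/3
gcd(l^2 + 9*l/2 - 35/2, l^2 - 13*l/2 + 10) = l - 5/2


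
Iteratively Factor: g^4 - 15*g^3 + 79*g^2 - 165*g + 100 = (g - 5)*(g^3 - 10*g^2 + 29*g - 20) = (g - 5)*(g - 4)*(g^2 - 6*g + 5) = (g - 5)^2*(g - 4)*(g - 1)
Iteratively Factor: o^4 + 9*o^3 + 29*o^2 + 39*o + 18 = (o + 3)*(o^3 + 6*o^2 + 11*o + 6) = (o + 2)*(o + 3)*(o^2 + 4*o + 3) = (o + 1)*(o + 2)*(o + 3)*(o + 3)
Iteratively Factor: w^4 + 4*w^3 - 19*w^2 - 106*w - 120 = (w + 4)*(w^3 - 19*w - 30) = (w - 5)*(w + 4)*(w^2 + 5*w + 6) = (w - 5)*(w + 3)*(w + 4)*(w + 2)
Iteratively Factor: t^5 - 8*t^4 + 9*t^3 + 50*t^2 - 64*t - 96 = (t - 3)*(t^4 - 5*t^3 - 6*t^2 + 32*t + 32) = (t - 4)*(t - 3)*(t^3 - t^2 - 10*t - 8) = (t - 4)^2*(t - 3)*(t^2 + 3*t + 2) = (t - 4)^2*(t - 3)*(t + 2)*(t + 1)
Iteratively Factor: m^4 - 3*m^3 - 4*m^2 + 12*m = (m)*(m^3 - 3*m^2 - 4*m + 12) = m*(m - 3)*(m^2 - 4) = m*(m - 3)*(m + 2)*(m - 2)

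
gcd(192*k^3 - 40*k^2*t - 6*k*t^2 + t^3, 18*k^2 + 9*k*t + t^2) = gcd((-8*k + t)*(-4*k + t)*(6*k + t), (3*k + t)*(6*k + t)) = 6*k + t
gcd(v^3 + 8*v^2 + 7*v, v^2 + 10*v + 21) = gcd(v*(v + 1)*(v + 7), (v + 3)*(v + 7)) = v + 7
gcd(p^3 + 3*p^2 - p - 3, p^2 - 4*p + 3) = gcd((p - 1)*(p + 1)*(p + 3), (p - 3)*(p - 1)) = p - 1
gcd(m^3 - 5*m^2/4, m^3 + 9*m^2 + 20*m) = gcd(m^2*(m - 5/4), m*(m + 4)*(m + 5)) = m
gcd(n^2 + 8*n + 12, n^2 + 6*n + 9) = 1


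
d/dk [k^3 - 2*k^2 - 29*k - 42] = 3*k^2 - 4*k - 29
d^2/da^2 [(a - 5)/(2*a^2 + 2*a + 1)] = 4*((4 - 3*a)*(2*a^2 + 2*a + 1) + 2*(a - 5)*(2*a + 1)^2)/(2*a^2 + 2*a + 1)^3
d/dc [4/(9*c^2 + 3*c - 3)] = 4*(-6*c - 1)/(3*(3*c^2 + c - 1)^2)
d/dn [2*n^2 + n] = 4*n + 1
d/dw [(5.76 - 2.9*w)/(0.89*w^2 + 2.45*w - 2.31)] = (2.581*w^2 - 10.2528*w - 7.413)/(0.7921*w^4 + 4.361*w^3 + 1.8907*w^2 - 11.319*w + 5.3361)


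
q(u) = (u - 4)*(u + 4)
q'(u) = 2*u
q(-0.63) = -15.60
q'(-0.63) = -1.26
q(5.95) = 19.40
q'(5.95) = 11.90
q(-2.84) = -7.93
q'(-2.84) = -5.68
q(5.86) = 18.34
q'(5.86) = 11.72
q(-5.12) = 10.21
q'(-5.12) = -10.24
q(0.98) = -15.04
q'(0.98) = 1.96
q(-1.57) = -13.54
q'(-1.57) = -3.14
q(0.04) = -16.00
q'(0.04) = 0.08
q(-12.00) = 128.00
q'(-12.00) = -24.00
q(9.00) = 65.00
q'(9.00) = 18.00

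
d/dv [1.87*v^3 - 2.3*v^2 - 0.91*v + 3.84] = 5.61*v^2 - 4.6*v - 0.91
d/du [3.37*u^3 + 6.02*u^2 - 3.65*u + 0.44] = 10.11*u^2 + 12.04*u - 3.65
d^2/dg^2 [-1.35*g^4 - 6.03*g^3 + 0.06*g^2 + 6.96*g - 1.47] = -16.2*g^2 - 36.18*g + 0.12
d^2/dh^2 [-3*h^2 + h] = -6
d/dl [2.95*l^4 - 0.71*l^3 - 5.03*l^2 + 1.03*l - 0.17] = 11.8*l^3 - 2.13*l^2 - 10.06*l + 1.03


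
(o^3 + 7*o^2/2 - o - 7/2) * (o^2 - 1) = o^5 + 7*o^4/2 - 2*o^3 - 7*o^2 + o + 7/2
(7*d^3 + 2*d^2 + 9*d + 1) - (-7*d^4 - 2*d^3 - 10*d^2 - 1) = 7*d^4 + 9*d^3 + 12*d^2 + 9*d + 2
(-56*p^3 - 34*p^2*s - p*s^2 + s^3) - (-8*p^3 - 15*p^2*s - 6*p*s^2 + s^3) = -48*p^3 - 19*p^2*s + 5*p*s^2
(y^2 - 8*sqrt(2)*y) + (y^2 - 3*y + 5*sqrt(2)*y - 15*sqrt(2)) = 2*y^2 - 3*sqrt(2)*y - 3*y - 15*sqrt(2)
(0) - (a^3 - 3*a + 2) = -a^3 + 3*a - 2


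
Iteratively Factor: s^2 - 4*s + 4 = (s - 2)*(s - 2)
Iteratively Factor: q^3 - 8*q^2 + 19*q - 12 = (q - 1)*(q^2 - 7*q + 12) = (q - 4)*(q - 1)*(q - 3)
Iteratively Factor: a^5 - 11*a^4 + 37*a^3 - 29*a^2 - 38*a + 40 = (a - 2)*(a^4 - 9*a^3 + 19*a^2 + 9*a - 20) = (a - 4)*(a - 2)*(a^3 - 5*a^2 - a + 5) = (a - 4)*(a - 2)*(a - 1)*(a^2 - 4*a - 5) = (a - 5)*(a - 4)*(a - 2)*(a - 1)*(a + 1)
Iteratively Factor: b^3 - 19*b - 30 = (b + 3)*(b^2 - 3*b - 10) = (b + 2)*(b + 3)*(b - 5)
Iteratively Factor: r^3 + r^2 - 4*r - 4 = (r + 2)*(r^2 - r - 2) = (r - 2)*(r + 2)*(r + 1)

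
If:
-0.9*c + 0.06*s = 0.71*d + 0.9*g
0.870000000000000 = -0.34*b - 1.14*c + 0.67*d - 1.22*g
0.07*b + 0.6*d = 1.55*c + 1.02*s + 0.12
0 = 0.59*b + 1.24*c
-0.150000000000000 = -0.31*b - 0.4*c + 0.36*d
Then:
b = 18.03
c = -8.58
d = 5.58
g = 5.34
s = 17.44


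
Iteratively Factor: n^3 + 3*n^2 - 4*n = (n - 1)*(n^2 + 4*n) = (n - 1)*(n + 4)*(n)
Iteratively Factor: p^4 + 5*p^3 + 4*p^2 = (p + 4)*(p^3 + p^2) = p*(p + 4)*(p^2 + p) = p*(p + 1)*(p + 4)*(p)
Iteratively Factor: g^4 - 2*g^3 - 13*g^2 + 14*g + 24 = (g + 3)*(g^3 - 5*g^2 + 2*g + 8) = (g - 2)*(g + 3)*(g^2 - 3*g - 4) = (g - 4)*(g - 2)*(g + 3)*(g + 1)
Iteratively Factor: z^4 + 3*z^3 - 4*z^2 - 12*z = (z + 3)*(z^3 - 4*z) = (z - 2)*(z + 3)*(z^2 + 2*z) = (z - 2)*(z + 2)*(z + 3)*(z)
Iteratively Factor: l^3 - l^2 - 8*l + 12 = (l - 2)*(l^2 + l - 6) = (l - 2)*(l + 3)*(l - 2)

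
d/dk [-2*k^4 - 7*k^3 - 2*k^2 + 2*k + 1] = -8*k^3 - 21*k^2 - 4*k + 2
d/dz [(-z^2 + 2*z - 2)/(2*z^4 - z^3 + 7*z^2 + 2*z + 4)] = (4*z^5 - 13*z^4 + 20*z^3 - 22*z^2 + 20*z + 12)/(4*z^8 - 4*z^7 + 29*z^6 - 6*z^5 + 61*z^4 + 20*z^3 + 60*z^2 + 16*z + 16)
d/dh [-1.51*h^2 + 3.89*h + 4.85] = 3.89 - 3.02*h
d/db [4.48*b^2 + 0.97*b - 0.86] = 8.96*b + 0.97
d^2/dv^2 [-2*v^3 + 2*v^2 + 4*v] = 4 - 12*v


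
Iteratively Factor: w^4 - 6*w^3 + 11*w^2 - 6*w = (w - 3)*(w^3 - 3*w^2 + 2*w) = w*(w - 3)*(w^2 - 3*w + 2) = w*(w - 3)*(w - 1)*(w - 2)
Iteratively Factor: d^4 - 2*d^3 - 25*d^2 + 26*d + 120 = (d + 2)*(d^3 - 4*d^2 - 17*d + 60) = (d + 2)*(d + 4)*(d^2 - 8*d + 15) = (d - 5)*(d + 2)*(d + 4)*(d - 3)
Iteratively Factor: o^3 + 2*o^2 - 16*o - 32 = (o + 4)*(o^2 - 2*o - 8) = (o - 4)*(o + 4)*(o + 2)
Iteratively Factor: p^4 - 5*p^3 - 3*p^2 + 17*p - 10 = (p - 1)*(p^3 - 4*p^2 - 7*p + 10) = (p - 1)*(p + 2)*(p^2 - 6*p + 5) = (p - 1)^2*(p + 2)*(p - 5)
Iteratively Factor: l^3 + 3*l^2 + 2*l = (l + 2)*(l^2 + l) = (l + 1)*(l + 2)*(l)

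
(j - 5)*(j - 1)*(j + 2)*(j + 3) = j^4 - j^3 - 19*j^2 - 11*j + 30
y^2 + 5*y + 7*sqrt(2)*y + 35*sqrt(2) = (y + 5)*(y + 7*sqrt(2))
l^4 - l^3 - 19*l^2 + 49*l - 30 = (l - 3)*(l - 2)*(l - 1)*(l + 5)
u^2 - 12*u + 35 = (u - 7)*(u - 5)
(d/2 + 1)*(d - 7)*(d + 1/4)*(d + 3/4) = d^4/2 - 2*d^3 - 301*d^2/32 - 239*d/32 - 21/16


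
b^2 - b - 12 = (b - 4)*(b + 3)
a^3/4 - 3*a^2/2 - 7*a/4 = a*(a/4 + 1/4)*(a - 7)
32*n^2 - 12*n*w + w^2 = (-8*n + w)*(-4*n + w)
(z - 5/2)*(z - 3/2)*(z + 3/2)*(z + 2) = z^4 - z^3/2 - 29*z^2/4 + 9*z/8 + 45/4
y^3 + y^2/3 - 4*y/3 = y*(y - 1)*(y + 4/3)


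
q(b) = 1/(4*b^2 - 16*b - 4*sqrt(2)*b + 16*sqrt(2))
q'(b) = (-8*b + 4*sqrt(2) + 16)/(4*b^2 - 16*b - 4*sqrt(2)*b + 16*sqrt(2))^2 = (-2*b + sqrt(2) + 4)/(4*(b^2 - 4*b - sqrt(2)*b + 4*sqrt(2))^2)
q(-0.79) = 0.02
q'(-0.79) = 0.02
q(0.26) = 0.06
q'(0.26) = 0.07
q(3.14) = -0.17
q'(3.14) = -0.10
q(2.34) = -0.16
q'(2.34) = 0.08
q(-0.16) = 0.04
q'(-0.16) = 0.03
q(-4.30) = 0.01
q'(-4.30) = 0.00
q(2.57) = -0.15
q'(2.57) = 0.03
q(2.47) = -0.15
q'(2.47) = 0.05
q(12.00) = 0.00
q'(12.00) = 0.00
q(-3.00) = 0.01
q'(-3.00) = 0.00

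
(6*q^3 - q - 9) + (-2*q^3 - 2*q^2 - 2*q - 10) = 4*q^3 - 2*q^2 - 3*q - 19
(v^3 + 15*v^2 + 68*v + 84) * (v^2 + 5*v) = v^5 + 20*v^4 + 143*v^3 + 424*v^2 + 420*v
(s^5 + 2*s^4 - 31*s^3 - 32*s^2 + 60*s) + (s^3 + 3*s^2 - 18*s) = s^5 + 2*s^4 - 30*s^3 - 29*s^2 + 42*s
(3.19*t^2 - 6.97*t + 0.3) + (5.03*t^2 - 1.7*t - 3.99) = 8.22*t^2 - 8.67*t - 3.69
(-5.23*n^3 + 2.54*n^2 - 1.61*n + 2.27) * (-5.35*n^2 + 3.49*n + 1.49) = 27.9805*n^5 - 31.8417*n^4 + 9.6854*n^3 - 13.9788*n^2 + 5.5234*n + 3.3823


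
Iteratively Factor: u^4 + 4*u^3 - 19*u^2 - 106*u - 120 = (u + 3)*(u^3 + u^2 - 22*u - 40) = (u - 5)*(u + 3)*(u^2 + 6*u + 8) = (u - 5)*(u + 2)*(u + 3)*(u + 4)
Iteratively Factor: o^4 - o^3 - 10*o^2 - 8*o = (o)*(o^3 - o^2 - 10*o - 8) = o*(o + 1)*(o^2 - 2*o - 8) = o*(o - 4)*(o + 1)*(o + 2)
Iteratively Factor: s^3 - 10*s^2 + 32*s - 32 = (s - 4)*(s^2 - 6*s + 8) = (s - 4)*(s - 2)*(s - 4)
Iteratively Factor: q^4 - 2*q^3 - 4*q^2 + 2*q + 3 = (q - 3)*(q^3 + q^2 - q - 1) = (q - 3)*(q + 1)*(q^2 - 1) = (q - 3)*(q + 1)^2*(q - 1)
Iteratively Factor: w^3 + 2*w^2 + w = (w + 1)*(w^2 + w) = w*(w + 1)*(w + 1)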